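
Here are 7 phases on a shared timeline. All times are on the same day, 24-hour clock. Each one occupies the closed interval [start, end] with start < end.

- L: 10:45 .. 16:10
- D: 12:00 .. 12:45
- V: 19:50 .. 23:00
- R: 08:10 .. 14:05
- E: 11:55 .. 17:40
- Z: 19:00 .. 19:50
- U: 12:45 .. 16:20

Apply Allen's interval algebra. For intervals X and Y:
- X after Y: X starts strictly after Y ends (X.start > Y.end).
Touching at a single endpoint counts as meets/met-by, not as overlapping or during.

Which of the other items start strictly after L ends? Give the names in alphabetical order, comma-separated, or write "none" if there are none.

V, Z

Target L = [10:45, 16:10].
D [12:00, 12:45] → during → no.
E [11:55, 17:40] → overlapped-by → no.
R [08:10, 14:05] → overlaps → no.
U [12:45, 16:20] → overlapped-by → no.
V [19:50, 23:00] → after → yes.
Z [19:00, 19:50] → after → yes.
Result: V, Z.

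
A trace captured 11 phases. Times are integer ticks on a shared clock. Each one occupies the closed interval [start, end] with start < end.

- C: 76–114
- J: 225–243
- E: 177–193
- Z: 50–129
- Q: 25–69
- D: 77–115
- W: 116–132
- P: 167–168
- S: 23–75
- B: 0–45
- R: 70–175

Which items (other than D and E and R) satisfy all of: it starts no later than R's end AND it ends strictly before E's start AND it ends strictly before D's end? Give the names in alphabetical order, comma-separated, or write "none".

B, C, Q, S

Conditions: its start is no later than R's end (X.start <= 175) AND its end is strictly before E's start (X.end < 177) AND its end is strictly before D's end (X.end < 115).
B: start 0 <= 175? ✓; end 45 < 177? ✓; end 45 < 115? ✓ → yes.
C: start 76 <= 175? ✓; end 114 < 177? ✓; end 114 < 115? ✓ → yes.
J: start 225 <= 175? ✗; end 243 < 177? ✗; end 243 < 115? ✗ → no.
P: start 167 <= 175? ✓; end 168 < 177? ✓; end 168 < 115? ✗ → no.
Q: start 25 <= 175? ✓; end 69 < 177? ✓; end 69 < 115? ✓ → yes.
S: start 23 <= 175? ✓; end 75 < 177? ✓; end 75 < 115? ✓ → yes.
W: start 116 <= 175? ✓; end 132 < 177? ✓; end 132 < 115? ✗ → no.
Z: start 50 <= 175? ✓; end 129 < 177? ✓; end 129 < 115? ✗ → no.
Result: B, C, Q, S.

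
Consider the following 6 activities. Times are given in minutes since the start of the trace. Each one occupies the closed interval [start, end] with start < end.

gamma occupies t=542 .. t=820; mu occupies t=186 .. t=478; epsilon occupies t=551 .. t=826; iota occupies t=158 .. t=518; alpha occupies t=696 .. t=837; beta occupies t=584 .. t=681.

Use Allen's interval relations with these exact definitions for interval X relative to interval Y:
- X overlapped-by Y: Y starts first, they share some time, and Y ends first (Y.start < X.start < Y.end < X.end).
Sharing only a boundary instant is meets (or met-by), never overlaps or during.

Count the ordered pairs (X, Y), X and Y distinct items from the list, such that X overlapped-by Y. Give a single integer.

3

Checking all 30 ordered pairs for relation 'overlapped-by'; matching pairs in alphabetical order:
(alpha, epsilon): alpha overlapped-by epsilon ✓
(alpha, gamma): alpha overlapped-by gamma ✓
(epsilon, gamma): epsilon overlapped-by gamma ✓
Count: 3.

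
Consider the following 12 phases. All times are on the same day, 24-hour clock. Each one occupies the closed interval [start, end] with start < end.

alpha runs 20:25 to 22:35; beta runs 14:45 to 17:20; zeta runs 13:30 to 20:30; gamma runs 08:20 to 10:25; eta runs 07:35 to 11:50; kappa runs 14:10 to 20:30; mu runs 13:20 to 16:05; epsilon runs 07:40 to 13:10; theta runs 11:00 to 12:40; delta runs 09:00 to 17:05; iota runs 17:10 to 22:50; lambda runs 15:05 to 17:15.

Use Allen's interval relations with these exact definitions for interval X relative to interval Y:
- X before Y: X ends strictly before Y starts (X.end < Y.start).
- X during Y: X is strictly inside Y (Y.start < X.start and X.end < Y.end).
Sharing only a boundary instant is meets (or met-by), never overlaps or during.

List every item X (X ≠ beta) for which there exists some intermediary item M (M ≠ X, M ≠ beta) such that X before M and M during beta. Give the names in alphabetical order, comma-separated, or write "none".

epsilon, eta, gamma, theta

Target beta = [14:45, 17:20].
Intermediaries M with M during beta: lambda.
Via lambda — items with X before lambda: epsilon, eta, gamma, theta.
Union: epsilon, eta, gamma, theta.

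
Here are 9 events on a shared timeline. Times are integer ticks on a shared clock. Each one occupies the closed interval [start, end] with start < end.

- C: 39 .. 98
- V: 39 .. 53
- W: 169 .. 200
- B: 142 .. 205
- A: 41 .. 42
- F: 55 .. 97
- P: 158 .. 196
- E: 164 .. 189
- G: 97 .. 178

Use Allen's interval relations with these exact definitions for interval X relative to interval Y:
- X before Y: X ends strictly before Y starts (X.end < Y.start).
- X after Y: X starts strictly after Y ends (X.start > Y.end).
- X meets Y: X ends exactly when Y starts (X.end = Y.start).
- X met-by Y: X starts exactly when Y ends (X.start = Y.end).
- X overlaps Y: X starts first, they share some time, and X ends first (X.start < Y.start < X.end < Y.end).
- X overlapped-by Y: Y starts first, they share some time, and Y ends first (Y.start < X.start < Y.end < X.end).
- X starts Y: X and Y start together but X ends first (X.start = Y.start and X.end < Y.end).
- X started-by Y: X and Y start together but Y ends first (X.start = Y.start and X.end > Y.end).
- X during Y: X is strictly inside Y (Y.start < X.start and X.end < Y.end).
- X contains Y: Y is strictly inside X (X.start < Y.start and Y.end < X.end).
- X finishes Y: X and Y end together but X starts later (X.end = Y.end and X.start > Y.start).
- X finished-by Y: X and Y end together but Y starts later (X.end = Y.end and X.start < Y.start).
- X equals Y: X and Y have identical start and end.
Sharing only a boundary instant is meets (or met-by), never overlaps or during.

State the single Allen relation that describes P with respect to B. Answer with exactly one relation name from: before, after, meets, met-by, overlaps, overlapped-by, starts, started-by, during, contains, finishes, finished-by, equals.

P = [158, 196]; B = [142, 205].
Compare endpoints: P.start > B.start, P.start < B.end, P.end > B.start, P.end < B.end.
That pattern is 'during'.

during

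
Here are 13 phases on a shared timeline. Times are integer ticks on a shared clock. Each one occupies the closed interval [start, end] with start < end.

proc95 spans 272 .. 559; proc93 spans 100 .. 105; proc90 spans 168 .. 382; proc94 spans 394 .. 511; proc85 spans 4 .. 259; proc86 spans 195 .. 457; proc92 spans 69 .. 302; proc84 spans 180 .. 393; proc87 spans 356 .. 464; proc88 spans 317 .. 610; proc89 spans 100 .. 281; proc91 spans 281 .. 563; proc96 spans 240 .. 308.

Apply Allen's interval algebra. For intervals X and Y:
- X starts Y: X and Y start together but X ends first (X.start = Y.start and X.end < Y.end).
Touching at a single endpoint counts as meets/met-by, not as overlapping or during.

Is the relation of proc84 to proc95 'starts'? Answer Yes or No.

proc84 = [180, 393], proc95 = [272, 559].
Actual relation of proc84 to proc95: overlaps.
Asked whether 'starts' holds → No.

No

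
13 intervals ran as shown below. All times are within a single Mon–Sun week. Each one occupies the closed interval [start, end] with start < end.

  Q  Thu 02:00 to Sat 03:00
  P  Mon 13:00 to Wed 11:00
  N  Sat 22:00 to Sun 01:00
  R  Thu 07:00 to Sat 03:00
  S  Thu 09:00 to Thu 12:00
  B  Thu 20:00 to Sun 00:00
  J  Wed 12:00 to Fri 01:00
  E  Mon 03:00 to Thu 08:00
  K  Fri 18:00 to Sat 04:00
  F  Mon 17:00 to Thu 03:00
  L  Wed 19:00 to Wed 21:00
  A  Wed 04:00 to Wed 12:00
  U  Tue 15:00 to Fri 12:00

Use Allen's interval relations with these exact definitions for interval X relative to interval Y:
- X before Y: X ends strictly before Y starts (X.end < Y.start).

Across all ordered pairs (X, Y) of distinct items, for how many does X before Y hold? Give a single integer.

Checking all 156 ordered pairs for relation 'before'; matching pairs in alphabetical order:
(A, B): A before B ✓
(A, K): A before K ✓
(A, L): A before L ✓
(A, N): A before N ✓
(A, Q): A before Q ✓
(A, R): A before R ✓
(A, S): A before S ✓
(E, B): E before B ✓
(E, K): E before K ✓
(E, N): E before N ✓
(E, S): E before S ✓
(F, B): F before B ✓
(F, K): F before K ✓
(F, N): F before N ✓
(F, R): F before R ✓
(F, S): F before S ✓
(J, K): J before K ✓
(J, N): J before N ✓
(K, N): K before N ✓
(L, B): L before B ✓
(L, K): L before K ✓
(L, N): L before N ✓
(L, Q): L before Q ✓
(L, R): L before R ✓
... plus 16 further pairs not listed.
Count: 40.

40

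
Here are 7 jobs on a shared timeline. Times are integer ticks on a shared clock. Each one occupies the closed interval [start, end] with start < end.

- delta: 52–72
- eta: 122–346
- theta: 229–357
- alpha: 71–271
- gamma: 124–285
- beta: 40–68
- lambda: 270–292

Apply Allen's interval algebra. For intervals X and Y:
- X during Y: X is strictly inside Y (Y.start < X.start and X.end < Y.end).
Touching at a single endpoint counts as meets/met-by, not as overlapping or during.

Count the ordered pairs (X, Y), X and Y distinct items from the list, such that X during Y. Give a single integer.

Checking all 42 ordered pairs for relation 'during'; matching pairs in alphabetical order:
(gamma, eta): gamma during eta ✓
(lambda, eta): lambda during eta ✓
(lambda, theta): lambda during theta ✓
Count: 3.

3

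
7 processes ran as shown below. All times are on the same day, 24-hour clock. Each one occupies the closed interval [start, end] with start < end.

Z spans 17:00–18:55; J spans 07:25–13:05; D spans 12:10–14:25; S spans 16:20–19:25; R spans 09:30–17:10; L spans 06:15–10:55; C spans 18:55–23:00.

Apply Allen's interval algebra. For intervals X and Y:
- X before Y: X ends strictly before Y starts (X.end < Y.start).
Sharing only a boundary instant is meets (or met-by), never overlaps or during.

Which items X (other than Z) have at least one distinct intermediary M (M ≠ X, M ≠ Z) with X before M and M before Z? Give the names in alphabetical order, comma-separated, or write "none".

L

Target Z = [17:00, 18:55].
Intermediaries M with M before Z: D, J, L.
Via D — items with X before D: L.
Via J — items with X before J: none.
Via L — items with X before L: none.
Union: L.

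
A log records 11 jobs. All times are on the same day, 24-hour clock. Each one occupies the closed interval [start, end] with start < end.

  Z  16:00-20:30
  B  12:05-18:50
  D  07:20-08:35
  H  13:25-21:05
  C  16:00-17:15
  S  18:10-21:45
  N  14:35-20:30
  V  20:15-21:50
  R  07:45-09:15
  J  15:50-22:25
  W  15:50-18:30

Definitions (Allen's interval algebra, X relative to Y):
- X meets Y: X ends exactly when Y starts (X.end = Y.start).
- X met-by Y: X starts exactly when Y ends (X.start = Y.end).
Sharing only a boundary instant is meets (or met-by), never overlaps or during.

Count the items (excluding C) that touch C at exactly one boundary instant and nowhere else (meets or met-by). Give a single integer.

0

Target C = [16:00, 17:15].
B [12:05, 18:50] → contains → no.
D [07:20, 08:35] → before → no.
H [13:25, 21:05] → contains → no.
J [15:50, 22:25] → contains → no.
N [14:35, 20:30] → contains → no.
R [07:45, 09:15] → before → no.
S [18:10, 21:45] → after → no.
V [20:15, 21:50] → after → no.
W [15:50, 18:30] → contains → no.
Z [16:00, 20:30] → started-by → no.
Total: 0.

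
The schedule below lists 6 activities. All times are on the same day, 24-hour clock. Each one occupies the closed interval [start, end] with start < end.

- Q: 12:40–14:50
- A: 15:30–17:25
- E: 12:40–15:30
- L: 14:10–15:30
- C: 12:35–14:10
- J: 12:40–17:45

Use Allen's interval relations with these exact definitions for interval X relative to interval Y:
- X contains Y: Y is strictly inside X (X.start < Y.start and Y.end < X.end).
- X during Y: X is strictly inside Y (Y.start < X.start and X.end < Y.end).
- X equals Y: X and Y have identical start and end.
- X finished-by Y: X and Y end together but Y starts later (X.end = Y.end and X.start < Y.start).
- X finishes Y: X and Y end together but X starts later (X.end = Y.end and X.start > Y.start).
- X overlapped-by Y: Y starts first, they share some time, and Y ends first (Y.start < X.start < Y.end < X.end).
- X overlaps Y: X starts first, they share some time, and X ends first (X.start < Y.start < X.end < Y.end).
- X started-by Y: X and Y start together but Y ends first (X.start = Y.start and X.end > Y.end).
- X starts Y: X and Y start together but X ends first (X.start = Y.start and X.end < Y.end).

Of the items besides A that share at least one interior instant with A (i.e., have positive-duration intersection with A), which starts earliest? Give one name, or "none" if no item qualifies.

Target A = [15:30, 17:25].
C [12:35, 14:10] → before → excluded.
E [12:40, 15:30] → meets → excluded.
J [12:40, 17:45] → contains → candidate.
L [14:10, 15:30] → meets → excluded.
Q [12:40, 14:50] → before → excluded.
Among candidates, earliest start is 12:40 → J.

J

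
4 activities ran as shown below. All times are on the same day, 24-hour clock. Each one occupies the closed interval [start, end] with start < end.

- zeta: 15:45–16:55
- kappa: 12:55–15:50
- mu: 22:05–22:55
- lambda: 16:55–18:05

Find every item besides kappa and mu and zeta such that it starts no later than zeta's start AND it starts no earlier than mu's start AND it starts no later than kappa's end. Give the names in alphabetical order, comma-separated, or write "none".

Conditions: its start is no later than zeta's start (X.start <= 15:45) AND its start is no earlier than mu's start (X.start >= 22:05) AND its start is no later than kappa's end (X.start <= 15:50).
lambda: start 16:55 <= 15:45? ✗; start 16:55 >= 22:05? ✗; start 16:55 <= 15:50? ✗ → no.
Result: none.

none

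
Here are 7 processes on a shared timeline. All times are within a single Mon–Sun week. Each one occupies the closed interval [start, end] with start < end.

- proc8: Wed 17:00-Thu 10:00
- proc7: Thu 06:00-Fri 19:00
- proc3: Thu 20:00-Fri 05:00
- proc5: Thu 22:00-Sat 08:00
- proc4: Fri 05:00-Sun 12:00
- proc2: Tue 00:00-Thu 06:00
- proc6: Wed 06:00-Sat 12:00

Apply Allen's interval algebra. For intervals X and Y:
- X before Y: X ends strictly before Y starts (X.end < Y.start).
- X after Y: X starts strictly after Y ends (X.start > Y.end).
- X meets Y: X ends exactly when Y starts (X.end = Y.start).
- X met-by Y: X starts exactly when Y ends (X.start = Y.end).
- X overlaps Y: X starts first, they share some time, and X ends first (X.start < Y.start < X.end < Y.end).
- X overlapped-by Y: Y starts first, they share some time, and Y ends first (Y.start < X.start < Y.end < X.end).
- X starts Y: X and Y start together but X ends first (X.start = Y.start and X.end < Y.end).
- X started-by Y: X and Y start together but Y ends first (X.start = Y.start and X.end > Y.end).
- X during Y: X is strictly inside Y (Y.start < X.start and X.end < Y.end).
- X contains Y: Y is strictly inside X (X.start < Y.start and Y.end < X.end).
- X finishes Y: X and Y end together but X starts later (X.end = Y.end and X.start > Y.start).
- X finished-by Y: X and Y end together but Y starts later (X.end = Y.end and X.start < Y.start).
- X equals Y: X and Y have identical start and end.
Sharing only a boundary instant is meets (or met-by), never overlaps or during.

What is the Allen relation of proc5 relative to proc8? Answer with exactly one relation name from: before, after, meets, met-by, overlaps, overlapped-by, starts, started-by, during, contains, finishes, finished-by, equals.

proc5 = [Thu 22:00, Sat 08:00]; proc8 = [Wed 17:00, Thu 10:00].
Compare endpoints: proc5.start > proc8.start, proc5.start > proc8.end, proc5.end > proc8.start, proc5.end > proc8.end.
That pattern is 'after'.

after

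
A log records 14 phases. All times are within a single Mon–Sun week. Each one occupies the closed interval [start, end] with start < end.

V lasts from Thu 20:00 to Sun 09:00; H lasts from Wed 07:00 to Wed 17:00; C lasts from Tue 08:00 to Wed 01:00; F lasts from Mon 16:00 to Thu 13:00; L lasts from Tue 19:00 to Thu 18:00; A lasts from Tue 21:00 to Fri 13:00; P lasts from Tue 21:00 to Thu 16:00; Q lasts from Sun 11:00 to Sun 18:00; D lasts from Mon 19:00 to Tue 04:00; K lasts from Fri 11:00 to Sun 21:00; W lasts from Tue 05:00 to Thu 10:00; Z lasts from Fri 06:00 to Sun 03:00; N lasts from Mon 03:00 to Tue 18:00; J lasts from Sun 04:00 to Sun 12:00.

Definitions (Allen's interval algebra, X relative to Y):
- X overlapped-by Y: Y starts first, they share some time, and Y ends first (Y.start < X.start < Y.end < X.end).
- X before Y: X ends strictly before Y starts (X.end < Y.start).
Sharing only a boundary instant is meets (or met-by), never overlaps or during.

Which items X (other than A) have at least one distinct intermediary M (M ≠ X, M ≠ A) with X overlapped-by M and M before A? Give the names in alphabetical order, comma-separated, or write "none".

Target A = [Tue 21:00, Fri 13:00].
Intermediaries M with M before A: D, N.
Via D — items with X overlapped-by D: none.
Via N — items with X overlapped-by N: C, F, W.
Union: C, F, W.

C, F, W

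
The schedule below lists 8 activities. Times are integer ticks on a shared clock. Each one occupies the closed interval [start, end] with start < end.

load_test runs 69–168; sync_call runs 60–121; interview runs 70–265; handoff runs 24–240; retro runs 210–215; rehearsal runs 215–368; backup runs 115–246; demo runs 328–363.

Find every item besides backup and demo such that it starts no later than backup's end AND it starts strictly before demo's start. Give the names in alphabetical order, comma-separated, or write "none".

Conditions: its start is no later than backup's end (X.start <= 246) AND its start is strictly before demo's start (X.start < 328).
handoff: start 24 <= 246? ✓; start 24 < 328? ✓ → yes.
interview: start 70 <= 246? ✓; start 70 < 328? ✓ → yes.
load_test: start 69 <= 246? ✓; start 69 < 328? ✓ → yes.
rehearsal: start 215 <= 246? ✓; start 215 < 328? ✓ → yes.
retro: start 210 <= 246? ✓; start 210 < 328? ✓ → yes.
sync_call: start 60 <= 246? ✓; start 60 < 328? ✓ → yes.
Result: handoff, interview, load_test, rehearsal, retro, sync_call.

handoff, interview, load_test, rehearsal, retro, sync_call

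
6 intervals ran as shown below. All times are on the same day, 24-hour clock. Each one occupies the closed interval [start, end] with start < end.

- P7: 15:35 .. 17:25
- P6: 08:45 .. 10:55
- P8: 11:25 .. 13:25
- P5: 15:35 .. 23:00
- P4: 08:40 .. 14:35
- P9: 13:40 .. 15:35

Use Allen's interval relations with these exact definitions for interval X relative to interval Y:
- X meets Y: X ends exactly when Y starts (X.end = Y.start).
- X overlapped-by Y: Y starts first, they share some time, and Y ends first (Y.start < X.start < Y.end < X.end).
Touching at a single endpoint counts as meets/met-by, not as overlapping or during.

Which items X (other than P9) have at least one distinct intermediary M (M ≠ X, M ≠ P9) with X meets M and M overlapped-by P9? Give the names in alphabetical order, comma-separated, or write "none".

Target P9 = [13:40, 15:35].
Intermediaries M with M overlapped-by P9: none.
Union: none.

none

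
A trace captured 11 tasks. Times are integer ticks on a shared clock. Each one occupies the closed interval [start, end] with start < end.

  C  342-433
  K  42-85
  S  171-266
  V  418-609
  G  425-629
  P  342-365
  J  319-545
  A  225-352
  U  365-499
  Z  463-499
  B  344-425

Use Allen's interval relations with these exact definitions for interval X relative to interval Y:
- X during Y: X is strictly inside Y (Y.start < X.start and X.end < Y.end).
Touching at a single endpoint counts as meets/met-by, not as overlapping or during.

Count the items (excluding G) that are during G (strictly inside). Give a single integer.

1

Target G = [425, 629].
A [225, 352] → before → no.
B [344, 425] → meets → no.
C [342, 433] → overlaps → no.
J [319, 545] → overlaps → no.
K [42, 85] → before → no.
P [342, 365] → before → no.
S [171, 266] → before → no.
U [365, 499] → overlaps → no.
V [418, 609] → overlaps → no.
Z [463, 499] → during → counts.
Total: 1.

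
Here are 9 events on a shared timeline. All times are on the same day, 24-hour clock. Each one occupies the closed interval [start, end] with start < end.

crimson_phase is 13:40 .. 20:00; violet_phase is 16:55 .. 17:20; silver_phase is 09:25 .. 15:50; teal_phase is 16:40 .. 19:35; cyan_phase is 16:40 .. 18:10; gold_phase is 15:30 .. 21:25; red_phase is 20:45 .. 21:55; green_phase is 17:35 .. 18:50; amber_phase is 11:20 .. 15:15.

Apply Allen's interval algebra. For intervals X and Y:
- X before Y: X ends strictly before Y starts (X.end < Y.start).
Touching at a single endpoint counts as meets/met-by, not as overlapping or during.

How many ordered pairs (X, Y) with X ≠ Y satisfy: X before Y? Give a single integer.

Checking all 72 ordered pairs for relation 'before'; matching pairs in alphabetical order:
(amber_phase, cyan_phase): amber_phase before cyan_phase ✓
(amber_phase, gold_phase): amber_phase before gold_phase ✓
(amber_phase, green_phase): amber_phase before green_phase ✓
(amber_phase, red_phase): amber_phase before red_phase ✓
(amber_phase, teal_phase): amber_phase before teal_phase ✓
(amber_phase, violet_phase): amber_phase before violet_phase ✓
(crimson_phase, red_phase): crimson_phase before red_phase ✓
(cyan_phase, red_phase): cyan_phase before red_phase ✓
(green_phase, red_phase): green_phase before red_phase ✓
(silver_phase, cyan_phase): silver_phase before cyan_phase ✓
(silver_phase, green_phase): silver_phase before green_phase ✓
(silver_phase, red_phase): silver_phase before red_phase ✓
(silver_phase, teal_phase): silver_phase before teal_phase ✓
(silver_phase, violet_phase): silver_phase before violet_phase ✓
(teal_phase, red_phase): teal_phase before red_phase ✓
(violet_phase, green_phase): violet_phase before green_phase ✓
(violet_phase, red_phase): violet_phase before red_phase ✓
Count: 17.

17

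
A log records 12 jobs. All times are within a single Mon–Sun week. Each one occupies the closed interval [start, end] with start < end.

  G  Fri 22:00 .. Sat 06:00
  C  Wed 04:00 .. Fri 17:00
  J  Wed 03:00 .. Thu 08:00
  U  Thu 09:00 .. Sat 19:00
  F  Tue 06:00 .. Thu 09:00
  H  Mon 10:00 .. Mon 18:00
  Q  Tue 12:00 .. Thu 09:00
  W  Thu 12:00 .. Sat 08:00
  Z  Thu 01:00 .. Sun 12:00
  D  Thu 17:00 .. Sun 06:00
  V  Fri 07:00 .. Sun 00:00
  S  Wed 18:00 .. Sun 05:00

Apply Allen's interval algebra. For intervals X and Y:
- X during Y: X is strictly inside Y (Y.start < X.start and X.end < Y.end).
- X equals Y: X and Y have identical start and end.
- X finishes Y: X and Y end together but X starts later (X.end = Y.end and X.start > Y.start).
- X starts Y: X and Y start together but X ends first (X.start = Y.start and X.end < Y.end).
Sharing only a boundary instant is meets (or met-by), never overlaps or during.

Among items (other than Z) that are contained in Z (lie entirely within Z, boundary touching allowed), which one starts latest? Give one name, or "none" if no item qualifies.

Target Z = [Thu 01:00, Sun 12:00].
C [Wed 04:00, Fri 17:00] → overlaps → excluded.
D [Thu 17:00, Sun 06:00] → during → candidate.
F [Tue 06:00, Thu 09:00] → overlaps → excluded.
G [Fri 22:00, Sat 06:00] → during → candidate.
H [Mon 10:00, Mon 18:00] → before → excluded.
J [Wed 03:00, Thu 08:00] → overlaps → excluded.
Q [Tue 12:00, Thu 09:00] → overlaps → excluded.
S [Wed 18:00, Sun 05:00] → overlaps → excluded.
U [Thu 09:00, Sat 19:00] → during → candidate.
V [Fri 07:00, Sun 00:00] → during → candidate.
W [Thu 12:00, Sat 08:00] → during → candidate.
Among candidates, latest start is Fri 22:00 → G.

G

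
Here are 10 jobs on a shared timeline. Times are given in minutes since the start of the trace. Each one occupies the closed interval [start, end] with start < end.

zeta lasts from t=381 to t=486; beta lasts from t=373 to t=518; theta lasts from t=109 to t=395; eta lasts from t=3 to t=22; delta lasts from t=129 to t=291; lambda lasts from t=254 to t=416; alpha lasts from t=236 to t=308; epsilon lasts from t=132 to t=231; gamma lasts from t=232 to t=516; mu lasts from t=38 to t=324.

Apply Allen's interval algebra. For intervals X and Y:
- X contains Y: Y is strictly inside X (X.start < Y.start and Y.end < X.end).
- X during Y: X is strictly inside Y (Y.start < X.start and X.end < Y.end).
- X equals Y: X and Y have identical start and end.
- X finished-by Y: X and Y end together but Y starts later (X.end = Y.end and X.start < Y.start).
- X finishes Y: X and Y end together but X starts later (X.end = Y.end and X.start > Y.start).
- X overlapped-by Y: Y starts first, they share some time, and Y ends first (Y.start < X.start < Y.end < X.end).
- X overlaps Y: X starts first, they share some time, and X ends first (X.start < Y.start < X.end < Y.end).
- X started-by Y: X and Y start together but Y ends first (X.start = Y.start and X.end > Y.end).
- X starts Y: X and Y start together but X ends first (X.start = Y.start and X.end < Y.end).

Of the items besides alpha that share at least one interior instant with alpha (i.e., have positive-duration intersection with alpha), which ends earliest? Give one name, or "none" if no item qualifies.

delta

Target alpha = [t=236, t=308].
beta [t=373, t=518] → after → excluded.
delta [t=129, t=291] → overlaps → candidate.
epsilon [t=132, t=231] → before → excluded.
eta [t=3, t=22] → before → excluded.
gamma [t=232, t=516] → contains → candidate.
lambda [t=254, t=416] → overlapped-by → candidate.
mu [t=38, t=324] → contains → candidate.
theta [t=109, t=395] → contains → candidate.
zeta [t=381, t=486] → after → excluded.
Among candidates, earliest end is t=291 → delta.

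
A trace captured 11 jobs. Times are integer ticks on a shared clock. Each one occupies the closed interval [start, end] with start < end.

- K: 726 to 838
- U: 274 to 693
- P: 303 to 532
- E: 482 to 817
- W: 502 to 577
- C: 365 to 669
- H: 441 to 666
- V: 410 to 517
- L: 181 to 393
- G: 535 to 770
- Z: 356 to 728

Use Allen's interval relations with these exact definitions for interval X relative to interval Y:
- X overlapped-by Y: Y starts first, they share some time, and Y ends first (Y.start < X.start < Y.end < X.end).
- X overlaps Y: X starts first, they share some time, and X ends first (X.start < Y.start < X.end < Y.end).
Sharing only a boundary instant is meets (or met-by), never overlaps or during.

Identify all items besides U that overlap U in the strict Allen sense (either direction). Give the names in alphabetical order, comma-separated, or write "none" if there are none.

Target U = [274, 693].
C [365, 669] → during → no.
E [482, 817] → overlapped-by → yes.
G [535, 770] → overlapped-by → yes.
H [441, 666] → during → no.
K [726, 838] → after → no.
L [181, 393] → overlaps → yes.
P [303, 532] → during → no.
V [410, 517] → during → no.
W [502, 577] → during → no.
Z [356, 728] → overlapped-by → yes.
Result: E, G, L, Z.

E, G, L, Z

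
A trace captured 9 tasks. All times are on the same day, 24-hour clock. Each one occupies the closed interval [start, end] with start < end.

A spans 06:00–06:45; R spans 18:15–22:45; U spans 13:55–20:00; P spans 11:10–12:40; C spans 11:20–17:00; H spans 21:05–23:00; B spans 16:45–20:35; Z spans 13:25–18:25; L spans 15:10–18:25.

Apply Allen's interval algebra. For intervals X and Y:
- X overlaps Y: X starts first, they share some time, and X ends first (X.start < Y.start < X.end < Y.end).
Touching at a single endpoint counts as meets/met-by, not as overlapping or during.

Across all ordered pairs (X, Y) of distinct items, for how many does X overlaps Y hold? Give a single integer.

Checking all 72 ordered pairs for relation 'overlaps'; matching pairs in alphabetical order:
(B, R): B overlaps R ✓
(C, B): C overlaps B ✓
(C, L): C overlaps L ✓
(C, U): C overlaps U ✓
(C, Z): C overlaps Z ✓
(L, B): L overlaps B ✓
(L, R): L overlaps R ✓
(P, C): P overlaps C ✓
(R, H): R overlaps H ✓
(U, B): U overlaps B ✓
(U, R): U overlaps R ✓
(Z, B): Z overlaps B ✓
(Z, R): Z overlaps R ✓
(Z, U): Z overlaps U ✓
Count: 14.

14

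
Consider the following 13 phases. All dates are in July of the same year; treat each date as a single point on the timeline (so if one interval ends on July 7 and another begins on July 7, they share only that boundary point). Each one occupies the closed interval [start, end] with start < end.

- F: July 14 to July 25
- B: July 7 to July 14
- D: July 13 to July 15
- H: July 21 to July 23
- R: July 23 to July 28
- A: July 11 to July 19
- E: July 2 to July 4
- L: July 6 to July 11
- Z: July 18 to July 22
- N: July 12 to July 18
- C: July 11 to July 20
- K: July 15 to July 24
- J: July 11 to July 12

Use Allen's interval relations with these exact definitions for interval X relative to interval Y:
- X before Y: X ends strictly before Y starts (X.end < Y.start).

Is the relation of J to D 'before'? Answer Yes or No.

J = [July 11, July 12], D = [July 13, July 15].
Actual relation of J to D: before.
Asked whether 'before' holds → Yes.

Yes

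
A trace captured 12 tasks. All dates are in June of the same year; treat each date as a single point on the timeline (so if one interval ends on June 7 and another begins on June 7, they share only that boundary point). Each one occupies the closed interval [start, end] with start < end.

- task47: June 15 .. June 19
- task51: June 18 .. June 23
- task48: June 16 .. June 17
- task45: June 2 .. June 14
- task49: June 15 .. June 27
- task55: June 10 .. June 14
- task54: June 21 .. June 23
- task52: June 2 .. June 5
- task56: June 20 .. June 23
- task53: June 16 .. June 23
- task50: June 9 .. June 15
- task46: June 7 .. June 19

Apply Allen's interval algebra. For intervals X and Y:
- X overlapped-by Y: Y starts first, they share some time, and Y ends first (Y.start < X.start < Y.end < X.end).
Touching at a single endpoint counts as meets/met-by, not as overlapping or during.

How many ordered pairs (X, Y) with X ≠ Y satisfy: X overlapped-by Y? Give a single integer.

7

Checking all 132 ordered pairs for relation 'overlapped-by'; matching pairs in alphabetical order:
(task46, task45): task46 overlapped-by task45 ✓
(task49, task46): task49 overlapped-by task46 ✓
(task50, task45): task50 overlapped-by task45 ✓
(task51, task46): task51 overlapped-by task46 ✓
(task51, task47): task51 overlapped-by task47 ✓
(task53, task46): task53 overlapped-by task46 ✓
(task53, task47): task53 overlapped-by task47 ✓
Count: 7.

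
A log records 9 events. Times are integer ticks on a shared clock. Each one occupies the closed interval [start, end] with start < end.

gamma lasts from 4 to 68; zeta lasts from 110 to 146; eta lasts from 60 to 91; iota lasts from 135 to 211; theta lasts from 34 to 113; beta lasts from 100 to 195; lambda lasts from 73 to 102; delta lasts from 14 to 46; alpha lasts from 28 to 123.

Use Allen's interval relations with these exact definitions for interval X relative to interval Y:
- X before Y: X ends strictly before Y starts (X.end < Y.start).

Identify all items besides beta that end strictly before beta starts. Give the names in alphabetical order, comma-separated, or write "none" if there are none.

Target beta = [100, 195].
alpha [28, 123] → overlaps → no.
delta [14, 46] → before → yes.
eta [60, 91] → before → yes.
gamma [4, 68] → before → yes.
iota [135, 211] → overlapped-by → no.
lambda [73, 102] → overlaps → no.
theta [34, 113] → overlaps → no.
zeta [110, 146] → during → no.
Result: delta, eta, gamma.

delta, eta, gamma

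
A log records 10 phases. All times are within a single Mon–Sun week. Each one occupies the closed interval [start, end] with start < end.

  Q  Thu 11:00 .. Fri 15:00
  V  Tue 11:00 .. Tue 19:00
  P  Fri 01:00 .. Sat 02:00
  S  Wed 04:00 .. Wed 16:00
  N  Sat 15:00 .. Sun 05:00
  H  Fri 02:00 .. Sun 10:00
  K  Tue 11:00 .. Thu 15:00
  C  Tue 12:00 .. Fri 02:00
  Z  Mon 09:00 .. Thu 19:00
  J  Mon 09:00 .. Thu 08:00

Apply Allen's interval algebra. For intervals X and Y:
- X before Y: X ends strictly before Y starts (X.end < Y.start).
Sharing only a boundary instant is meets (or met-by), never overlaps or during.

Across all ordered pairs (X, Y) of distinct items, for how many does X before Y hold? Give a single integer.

22

Checking all 90 ordered pairs for relation 'before'; matching pairs in alphabetical order:
(C, N): C before N ✓
(J, H): J before H ✓
(J, N): J before N ✓
(J, P): J before P ✓
(J, Q): J before Q ✓
(K, H): K before H ✓
(K, N): K before N ✓
(K, P): K before P ✓
(P, N): P before N ✓
(Q, N): Q before N ✓
(S, H): S before H ✓
(S, N): S before N ✓
(S, P): S before P ✓
(S, Q): S before Q ✓
(V, H): V before H ✓
(V, N): V before N ✓
(V, P): V before P ✓
(V, Q): V before Q ✓
(V, S): V before S ✓
(Z, H): Z before H ✓
(Z, N): Z before N ✓
(Z, P): Z before P ✓
Count: 22.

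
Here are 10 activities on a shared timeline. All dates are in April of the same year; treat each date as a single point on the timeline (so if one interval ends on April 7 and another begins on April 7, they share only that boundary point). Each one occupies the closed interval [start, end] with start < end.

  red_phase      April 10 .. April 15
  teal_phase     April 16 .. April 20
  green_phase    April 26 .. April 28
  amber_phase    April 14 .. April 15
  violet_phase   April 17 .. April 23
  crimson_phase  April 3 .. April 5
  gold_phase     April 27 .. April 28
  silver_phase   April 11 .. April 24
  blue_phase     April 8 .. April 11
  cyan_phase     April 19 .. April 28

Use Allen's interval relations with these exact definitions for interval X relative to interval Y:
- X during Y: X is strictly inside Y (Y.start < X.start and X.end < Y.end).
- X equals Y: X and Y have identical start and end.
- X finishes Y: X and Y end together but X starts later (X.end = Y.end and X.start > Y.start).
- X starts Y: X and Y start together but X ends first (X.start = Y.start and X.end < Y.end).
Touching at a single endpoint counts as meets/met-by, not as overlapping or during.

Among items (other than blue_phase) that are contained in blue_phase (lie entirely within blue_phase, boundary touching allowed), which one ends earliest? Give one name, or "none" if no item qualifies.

Target blue_phase = [April 8, April 11].
amber_phase [April 14, April 15] → after → excluded.
crimson_phase [April 3, April 5] → before → excluded.
cyan_phase [April 19, April 28] → after → excluded.
gold_phase [April 27, April 28] → after → excluded.
green_phase [April 26, April 28] → after → excluded.
red_phase [April 10, April 15] → overlapped-by → excluded.
silver_phase [April 11, April 24] → met-by → excluded.
teal_phase [April 16, April 20] → after → excluded.
violet_phase [April 17, April 23] → after → excluded.
No candidates → none.

none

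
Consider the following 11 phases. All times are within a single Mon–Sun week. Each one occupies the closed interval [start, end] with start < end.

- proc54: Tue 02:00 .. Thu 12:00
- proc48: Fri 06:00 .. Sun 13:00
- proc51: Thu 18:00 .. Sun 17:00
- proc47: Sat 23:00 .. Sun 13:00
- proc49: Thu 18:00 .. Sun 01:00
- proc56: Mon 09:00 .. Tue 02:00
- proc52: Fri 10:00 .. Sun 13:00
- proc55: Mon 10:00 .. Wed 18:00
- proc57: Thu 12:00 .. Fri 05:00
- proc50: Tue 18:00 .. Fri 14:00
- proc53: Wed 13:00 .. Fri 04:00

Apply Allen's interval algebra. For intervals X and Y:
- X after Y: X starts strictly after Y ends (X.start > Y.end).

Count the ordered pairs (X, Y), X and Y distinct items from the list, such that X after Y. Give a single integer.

26

Checking all 110 ordered pairs for relation 'after'; matching pairs in alphabetical order:
(proc47, proc50): proc47 after proc50 ✓
(proc47, proc53): proc47 after proc53 ✓
(proc47, proc54): proc47 after proc54 ✓
(proc47, proc55): proc47 after proc55 ✓
(proc47, proc56): proc47 after proc56 ✓
(proc47, proc57): proc47 after proc57 ✓
(proc48, proc53): proc48 after proc53 ✓
(proc48, proc54): proc48 after proc54 ✓
(proc48, proc55): proc48 after proc55 ✓
(proc48, proc56): proc48 after proc56 ✓
(proc48, proc57): proc48 after proc57 ✓
(proc49, proc54): proc49 after proc54 ✓
(proc49, proc55): proc49 after proc55 ✓
(proc49, proc56): proc49 after proc56 ✓
(proc50, proc56): proc50 after proc56 ✓
(proc51, proc54): proc51 after proc54 ✓
(proc51, proc55): proc51 after proc55 ✓
(proc51, proc56): proc51 after proc56 ✓
(proc52, proc53): proc52 after proc53 ✓
(proc52, proc54): proc52 after proc54 ✓
(proc52, proc55): proc52 after proc55 ✓
(proc52, proc56): proc52 after proc56 ✓
(proc52, proc57): proc52 after proc57 ✓
(proc53, proc56): proc53 after proc56 ✓
... plus 2 further pairs not listed.
Count: 26.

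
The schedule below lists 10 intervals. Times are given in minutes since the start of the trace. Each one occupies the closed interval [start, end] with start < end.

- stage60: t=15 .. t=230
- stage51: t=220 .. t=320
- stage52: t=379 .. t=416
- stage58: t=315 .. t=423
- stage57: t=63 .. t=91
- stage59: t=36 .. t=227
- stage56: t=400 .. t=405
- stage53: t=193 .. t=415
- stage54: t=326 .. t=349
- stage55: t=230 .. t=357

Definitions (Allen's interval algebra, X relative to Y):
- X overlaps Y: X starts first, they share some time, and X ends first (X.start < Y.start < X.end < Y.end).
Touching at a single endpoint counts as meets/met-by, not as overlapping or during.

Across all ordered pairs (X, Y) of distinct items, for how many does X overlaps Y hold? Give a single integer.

9

Checking all 90 ordered pairs for relation 'overlaps'; matching pairs in alphabetical order:
(stage51, stage55): stage51 overlaps stage55 ✓
(stage51, stage58): stage51 overlaps stage58 ✓
(stage53, stage52): stage53 overlaps stage52 ✓
(stage53, stage58): stage53 overlaps stage58 ✓
(stage55, stage58): stage55 overlaps stage58 ✓
(stage59, stage51): stage59 overlaps stage51 ✓
(stage59, stage53): stage59 overlaps stage53 ✓
(stage60, stage51): stage60 overlaps stage51 ✓
(stage60, stage53): stage60 overlaps stage53 ✓
Count: 9.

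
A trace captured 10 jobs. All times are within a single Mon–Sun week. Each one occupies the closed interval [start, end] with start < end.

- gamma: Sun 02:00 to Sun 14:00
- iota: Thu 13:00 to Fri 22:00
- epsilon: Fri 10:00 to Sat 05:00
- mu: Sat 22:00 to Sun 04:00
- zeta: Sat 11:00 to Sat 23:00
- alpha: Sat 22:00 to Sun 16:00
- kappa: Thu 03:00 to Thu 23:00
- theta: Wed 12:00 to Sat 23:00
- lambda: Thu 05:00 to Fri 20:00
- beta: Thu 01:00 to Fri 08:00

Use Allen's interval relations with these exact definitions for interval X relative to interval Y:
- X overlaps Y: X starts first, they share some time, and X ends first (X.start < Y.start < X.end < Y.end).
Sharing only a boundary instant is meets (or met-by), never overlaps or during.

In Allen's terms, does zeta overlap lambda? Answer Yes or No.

zeta = [Sat 11:00, Sat 23:00], lambda = [Thu 05:00, Fri 20:00].
Actual relation of zeta to lambda: after.
Asked whether 'overlaps' holds → No.

No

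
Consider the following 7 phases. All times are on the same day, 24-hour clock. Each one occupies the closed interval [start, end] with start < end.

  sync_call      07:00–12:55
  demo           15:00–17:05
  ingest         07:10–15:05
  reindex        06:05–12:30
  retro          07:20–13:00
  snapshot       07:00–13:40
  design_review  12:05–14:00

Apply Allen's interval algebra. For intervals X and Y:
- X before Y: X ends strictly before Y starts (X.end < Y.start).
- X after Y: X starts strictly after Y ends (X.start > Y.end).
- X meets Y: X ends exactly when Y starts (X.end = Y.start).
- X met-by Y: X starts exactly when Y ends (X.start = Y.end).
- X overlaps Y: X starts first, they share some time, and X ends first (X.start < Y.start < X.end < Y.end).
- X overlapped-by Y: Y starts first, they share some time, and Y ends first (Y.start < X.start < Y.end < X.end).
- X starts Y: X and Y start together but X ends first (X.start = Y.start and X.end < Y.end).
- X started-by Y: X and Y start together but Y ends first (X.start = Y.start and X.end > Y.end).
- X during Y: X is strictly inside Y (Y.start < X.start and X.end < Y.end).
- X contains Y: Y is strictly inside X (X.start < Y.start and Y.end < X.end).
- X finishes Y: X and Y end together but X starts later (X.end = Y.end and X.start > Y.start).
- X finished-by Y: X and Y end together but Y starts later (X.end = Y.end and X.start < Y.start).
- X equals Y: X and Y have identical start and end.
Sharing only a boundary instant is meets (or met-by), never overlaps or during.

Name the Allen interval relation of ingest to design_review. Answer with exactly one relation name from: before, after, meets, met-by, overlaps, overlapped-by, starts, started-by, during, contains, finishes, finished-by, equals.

ingest = [07:10, 15:05]; design_review = [12:05, 14:00].
Compare endpoints: ingest.start < design_review.start, ingest.start < design_review.end, ingest.end > design_review.start, ingest.end > design_review.end.
That pattern is 'contains'.

contains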